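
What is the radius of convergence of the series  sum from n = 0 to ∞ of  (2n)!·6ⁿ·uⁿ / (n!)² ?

Apply the ratio test: |a_{n+1}| / |a_n| = (2n+1)·(2n+2)/(n+1)² · 6, which tends to 24 as n → ∞.
Convergence for |u| · 24 < 1, i.e. |u| < 1/24. So R = 1/24.

R = 1/24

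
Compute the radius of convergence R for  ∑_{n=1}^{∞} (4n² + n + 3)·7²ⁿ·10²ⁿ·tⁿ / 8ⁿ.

The ratio of consecutive coefficients is [(4(n+1)² + (n+1) + 3)/(4n² + n + 3)] · 49·100/8 → 1225/2.
Hence the series converges for |t| < 1/(1225/2) = 2/1225, so the radius of convergence is 2/1225.

R = 2/1225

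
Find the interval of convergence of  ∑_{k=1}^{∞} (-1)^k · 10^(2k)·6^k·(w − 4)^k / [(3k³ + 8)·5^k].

The ratio of consecutive coefficients is [(3k³ + 8)/(3(k+1)³ + 8)] · 100·6/5 → 120.
Thus R = 1/(120) = 1/120.
When w = 481/120, absolute convergence follows by limit comparison with Σ 1/k³.
When w = 479/120, absolute convergence follows by limit comparison with Σ 1/k³.

[479/120, 481/120]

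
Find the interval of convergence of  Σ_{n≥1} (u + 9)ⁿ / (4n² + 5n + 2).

By the ratio test, |a_{n+1}/a_n| = (4n² + 5n + 2)/(4(n+1)² + 5(n+1) + 2) → 1.
Convergence for |u + 9| < 1, so R = 1.
At u = -8: absolute convergence follows by limit comparison with Σ 1/n².
When u = -10, absolute convergence follows by limit comparison with Σ 1/n².

[-10, -8]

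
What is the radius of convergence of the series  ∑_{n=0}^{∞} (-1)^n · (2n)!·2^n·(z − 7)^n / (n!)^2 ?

R = 1/8

The ratio of consecutive coefficients is (2n+1)·(2n+2)/(n+1)² · 2 → 8.
Convergence for |z − 7| · 8 < 1, i.e. |z − 7| < 1/8. So R = 1/8.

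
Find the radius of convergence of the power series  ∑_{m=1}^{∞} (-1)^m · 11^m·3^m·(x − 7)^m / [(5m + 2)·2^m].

Ratio test: |a_{m+1}/a_m| = [(5m + 2)/(5(m+1) + 2)] · 11·3/2 → 33/2 as m → ∞.
Convergence for |x − 7| · 33/2 < 1, i.e. |x − 7| < 2/33. So R = 2/33.

R = 2/33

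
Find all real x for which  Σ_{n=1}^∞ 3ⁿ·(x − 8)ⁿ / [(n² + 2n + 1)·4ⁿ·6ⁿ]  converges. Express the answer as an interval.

The ratio of consecutive coefficients is [(n² + 2n + 1)/((n+1)² + 2(n+1) + 1)] · 3/(4·6) → 1/8.
Thus R = 1/(1/8) = 8.
Check x = 16: absolute convergence follows by limit comparison with Σ 1/n².
Endpoint x = 0: the terms are on the order of 1/n², so the series converges absolutely by comparison with the p-series (p = 2 > 1).

[0, 16]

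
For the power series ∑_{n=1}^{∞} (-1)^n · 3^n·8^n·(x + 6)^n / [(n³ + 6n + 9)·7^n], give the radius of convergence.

The ratio of consecutive coefficients is [(n³ + 6n + 9)/((n+1)³ + 6(n+1) + 9)] · 3·8/7 → 24/7.
The series converges when 24/7 · |x + 6| < 1, giving R = 7/24.

R = 7/24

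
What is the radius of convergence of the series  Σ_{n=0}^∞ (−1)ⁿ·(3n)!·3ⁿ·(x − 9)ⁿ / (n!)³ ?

R = 1/81

Apply the ratio test: |a_{n+1}| / |a_n| = (3n+1)·(3n+2)·(3n+3)/(n+1)³ · 3, which tends to 81 as n → ∞.
Thus R = 1/(81) = 1/81.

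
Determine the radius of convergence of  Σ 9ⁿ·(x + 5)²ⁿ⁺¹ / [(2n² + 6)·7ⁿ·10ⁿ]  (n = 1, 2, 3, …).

Ratio test: |a_{n+1}/a_n| = [(2n² + 6)/(2(n+1)² + 6)] · 9/(7·10) → 9/70 as n → ∞.
Successive powers of (x + 5) differ by 2, so the series converges when |x + 5|² · 9/70 < 1, i.e. |x + 5| < √(70/9). So R = √70/3.

R = √70/3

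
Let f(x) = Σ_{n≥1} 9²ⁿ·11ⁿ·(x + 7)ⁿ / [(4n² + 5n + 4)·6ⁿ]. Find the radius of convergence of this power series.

By the ratio test, |a_{n+1}/a_n| = [(4n² + 5n + 4)/(4(n+1)² + 5(n+1) + 4)] · 81·11/6 → 297/2.
Convergence for |x + 7| · 297/2 < 1, i.e. |x + 7| < 2/297. So R = 2/297.

R = 2/297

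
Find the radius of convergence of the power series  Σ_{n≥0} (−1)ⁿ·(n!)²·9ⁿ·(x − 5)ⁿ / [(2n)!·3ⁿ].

R = 4/3

By the ratio test, |a_{n+1}/a_n| = (n+1)²/[(2n+1)·(2n+2)] · 9/3 → 3/4.
Convergence for |x − 5| · 3/4 < 1, i.e. |x − 5| < 4/3. So R = 4/3.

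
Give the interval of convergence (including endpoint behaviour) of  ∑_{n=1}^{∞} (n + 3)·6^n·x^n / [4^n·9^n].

Apply the ratio test: |a_{n+1}| / |a_n| = [((n+1) + 3)/(n + 3)] · 6/(4·9), which tends to 1/6 as n → ∞.
Hence the series converges for |x| < 1/(1/6) = 6, so the radius of convergence is 6.
When x = 6, the terms have absolute value of order n, which does not tend to 0, so the series diverges by the divergence test.
Endpoint x = -6: the terms do not tend to 0, so the series diverges.

(-6, 6)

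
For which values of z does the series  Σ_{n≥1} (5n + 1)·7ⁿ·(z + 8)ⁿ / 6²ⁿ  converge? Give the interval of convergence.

(-92/7, -20/7)

The ratio of consecutive coefficients is [(5(n+1) + 1)/(5n + 1)] · 7/36 → 7/36.
Thus R = 1/(7/36) = 36/7.
At z = -20/7: the terms do not tend to 0, so the series diverges.
Check z = -92/7: the n-th term does not approach 0; divergence by the term test.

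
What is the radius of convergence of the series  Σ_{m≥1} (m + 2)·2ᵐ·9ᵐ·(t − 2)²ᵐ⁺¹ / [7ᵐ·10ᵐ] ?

Apply the ratio test: |a_{m+1}| / |a_m| = [((m+1) + 2)/(m + 2)] · 2·9/(7·10), which tends to 9/35 as m → ∞.
Since the exponent of (t − 2) increases by 2 each term, convergence requires |t − 2|² < 35/9, hence R = √35/3.

R = √35/3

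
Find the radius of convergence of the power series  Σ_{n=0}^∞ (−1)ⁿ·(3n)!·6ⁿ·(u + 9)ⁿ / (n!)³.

Apply the ratio test: |a_{n+1}| / |a_n| = (3n+1)·(3n+2)·(3n+3)/(n+1)³ · 6, which tends to 162 as n → ∞.
Thus R = 1/(162) = 1/162.

R = 1/162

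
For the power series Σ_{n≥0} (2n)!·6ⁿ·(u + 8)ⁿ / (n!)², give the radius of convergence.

The ratio of consecutive coefficients is (2n+1)·(2n+2)/(n+1)² · 6 → 24.
Hence the series converges for |u + 8| < 1/(24) = 1/24, so the radius of convergence is 1/24.

R = 1/24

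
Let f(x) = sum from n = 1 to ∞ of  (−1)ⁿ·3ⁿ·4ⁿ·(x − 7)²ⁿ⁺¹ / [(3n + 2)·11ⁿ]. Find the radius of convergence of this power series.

Apply the ratio test: |a_{n+1}| / |a_n| = [(3n + 2)/(3(n+1) + 2)] · 3·4/11, which tends to 12/11 as n → ∞.
Since the exponent of (x − 7) increases by 2 each term, convergence requires |x − 7|² < 11/12, hence R = √33/6.

R = √33/6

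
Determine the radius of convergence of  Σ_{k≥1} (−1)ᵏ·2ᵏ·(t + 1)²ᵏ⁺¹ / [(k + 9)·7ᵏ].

R = √14/2

Ratio test: |a_{k+1}/a_k| = [(k + 9)/((k+1) + 9)] · 2/7 → 2/7 as k → ∞.
Since the exponent of (t + 1) increases by 2 each term, convergence requires |t + 1|² < 7/2, hence R = √14/2.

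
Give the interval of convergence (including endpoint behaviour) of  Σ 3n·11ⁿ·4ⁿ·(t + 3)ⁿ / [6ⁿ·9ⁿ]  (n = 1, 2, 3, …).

(-93/22, -39/22)

By the ratio test, |a_{n+1}/a_n| = [3(n+1)/3n] · 11·4/(6·9) → 22/27.
The series converges when 22/27 · |t + 3| < 1, giving R = 27/22.
Check t = -39/22: the n-th term does not approach 0; divergence by the term test.
Check t = -93/22: the terms do not tend to 0, so the series diverges.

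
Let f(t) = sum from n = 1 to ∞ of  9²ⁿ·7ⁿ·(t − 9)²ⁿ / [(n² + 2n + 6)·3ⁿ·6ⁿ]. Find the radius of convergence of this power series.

By the ratio test, |a_{n+1}/a_n| = [(n² + 2n + 6)/((n+1)² + 2(n+1) + 6)] · 81·7/(3·6) → 63/2.
Successive powers of (t − 9) differ by 2, so the series converges when |t − 9|² · 63/2 < 1, i.e. |t − 9| < √(2/63). So R = √14/21.

R = √14/21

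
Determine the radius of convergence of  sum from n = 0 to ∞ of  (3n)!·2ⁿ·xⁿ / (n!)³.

The ratio of consecutive coefficients is (3n+1)·(3n+2)·(3n+3)/(n+1)³ · 2 → 54.
Hence the series converges for |x| < 1/(54) = 1/54, so the radius of convergence is 1/54.

R = 1/54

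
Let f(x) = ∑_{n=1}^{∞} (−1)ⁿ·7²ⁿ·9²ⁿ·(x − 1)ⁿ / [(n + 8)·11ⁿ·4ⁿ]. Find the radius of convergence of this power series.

R = 44/3969

Apply the ratio test: |a_{n+1}| / |a_n| = [(n + 8)/((n+1) + 8)] · 49·81/(11·4), which tends to 3969/44 as n → ∞.
Convergence for |x − 1| · 3969/44 < 1, i.e. |x − 1| < 44/3969. So R = 44/3969.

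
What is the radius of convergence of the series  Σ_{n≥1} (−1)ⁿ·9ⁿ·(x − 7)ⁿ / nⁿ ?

R = ∞

By the Cauchy root test, |a_n|^(1/n) = 9/n → 0.
Since the n-th root of |a_n| tends to 0, the series converges for all real x; R = ∞.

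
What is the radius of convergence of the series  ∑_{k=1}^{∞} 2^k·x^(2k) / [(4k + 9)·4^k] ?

Apply the ratio test: |a_{k+1}| / |a_k| = [(4k + 9)/(4(k+1) + 9)] · 2/4, which tends to 1/2 as k → ∞.
Writing y = x², the series in y has radius 2, so |x| < √(2) and R = √2.

R = √2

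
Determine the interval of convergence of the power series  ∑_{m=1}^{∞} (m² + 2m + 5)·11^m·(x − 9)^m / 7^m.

By the ratio test, |a_{m+1}/a_m| = [((m+1)² + 2(m+1) + 5)/(m² + 2m + 5)] · 11/7 → 11/7.
Thus R = 1/(11/7) = 7/11.
At x = 106/11: the terms have absolute value of order m², which does not tend to 0, so the series diverges by the divergence test.
Check x = 92/11: the m-th term does not approach 0; divergence by the term test.

(92/11, 106/11)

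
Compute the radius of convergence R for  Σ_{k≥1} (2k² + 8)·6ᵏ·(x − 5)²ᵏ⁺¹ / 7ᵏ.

By the ratio test, |a_{k+1}/a_k| = [(2(k+1)² + 8)/(2k² + 8)] · 6/7 → 6/7.
Successive powers of (x − 5) differ by 2, so the series converges when |x − 5|² · 6/7 < 1, i.e. |x − 5| < √(7/6). So R = √42/6.

R = √42/6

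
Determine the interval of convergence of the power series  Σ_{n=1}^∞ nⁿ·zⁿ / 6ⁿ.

Applying the root test, |a_n|^(1/n) = n/6 → ∞.
The root grows without bound, so R = 0 (convergence only at z = 0).

{0}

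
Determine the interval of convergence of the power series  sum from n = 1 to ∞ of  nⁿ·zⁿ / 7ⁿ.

Applying the root test, |a_n|^(1/n) = n/7 → ∞.
The root grows without bound, so R = 0 (convergence only at z = 0).

{0}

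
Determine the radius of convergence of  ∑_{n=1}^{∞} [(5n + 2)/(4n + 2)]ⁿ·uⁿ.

R = 4/5

Root test: |a_n|^(1/n) = (5n + 2)/(4n + 2) → 5/4.
Thus R = 1/(5/4) = 4/5.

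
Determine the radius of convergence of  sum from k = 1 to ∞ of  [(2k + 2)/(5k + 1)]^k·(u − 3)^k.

R = 5/2

Root test: |a_k|^(1/k) = (2k + 2)/(5k + 1) → 2/5.
Hence the series converges for |u − 3| < 1/(2/5) = 5/2, so the radius of convergence is 5/2.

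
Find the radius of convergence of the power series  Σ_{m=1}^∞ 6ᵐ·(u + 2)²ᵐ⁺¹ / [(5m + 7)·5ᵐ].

By the ratio test, |a_{m+1}/a_m| = [(5m + 7)/(5(m+1) + 7)] · 6/5 → 6/5.
Successive powers of (u + 2) differ by 2, so the series converges when |u + 2|² · 6/5 < 1, i.e. |u + 2| < √(5/6). So R = √30/6.

R = √30/6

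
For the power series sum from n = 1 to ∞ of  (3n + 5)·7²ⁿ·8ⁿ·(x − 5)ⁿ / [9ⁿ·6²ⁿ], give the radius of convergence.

R = 81/98

The ratio of consecutive coefficients is [(3(n+1) + 5)/(3n + 5)] · 49·8/(9·36) → 98/81.
Thus R = 1/(98/81) = 81/98.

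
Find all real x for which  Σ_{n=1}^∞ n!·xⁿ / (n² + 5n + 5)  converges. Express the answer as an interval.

Apply the ratio test: |a_{n+1}| / |a_n| = (n+1) · (n² + 5n + 5)/((n+1)² + 5(n+1) + 5), which tends to ∞ as n → ∞.
The terms grow without bound for any x ≠ 0, so R = 0 (convergence only at x = 0).

{0}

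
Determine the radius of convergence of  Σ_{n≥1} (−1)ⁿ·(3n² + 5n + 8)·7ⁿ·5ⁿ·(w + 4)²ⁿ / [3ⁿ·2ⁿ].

R = √210/35

The ratio of consecutive coefficients is [(3(n+1)² + 5(n+1) + 8)/(3n² + 5n + 8)] · 7·5/(3·2) → 35/6.
Successive powers of (w + 4) differ by 2, so the series converges when |w + 4|² · 35/6 < 1, i.e. |w + 4| < √(6/35). So R = √210/35.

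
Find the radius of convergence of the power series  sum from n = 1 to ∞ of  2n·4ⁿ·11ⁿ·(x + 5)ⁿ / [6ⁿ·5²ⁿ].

By the ratio test, |a_{n+1}/a_n| = [2(n+1)/2n] · 4·11/(6·25) → 22/75.
The series converges when 22/75 · |x + 5| < 1, giving R = 75/22.

R = 75/22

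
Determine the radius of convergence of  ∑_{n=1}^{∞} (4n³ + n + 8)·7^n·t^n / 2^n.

The ratio of consecutive coefficients is [(4(n+1)³ + (n+1) + 8)/(4n³ + n + 8)] · 7/2 → 7/2.
Convergence for |t| · 7/2 < 1, i.e. |t| < 2/7. So R = 2/7.

R = 2/7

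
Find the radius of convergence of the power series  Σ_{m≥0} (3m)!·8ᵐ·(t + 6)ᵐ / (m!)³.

R = 1/216

Apply the ratio test: |a_{m+1}| / |a_m| = (3m+1)·(3m+2)·(3m+3)/(m+1)³ · 8, which tends to 216 as m → ∞.
The series converges when 216 · |t + 6| < 1, giving R = 1/216.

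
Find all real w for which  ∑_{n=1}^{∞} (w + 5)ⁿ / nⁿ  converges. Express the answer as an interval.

(−∞, ∞)

Applying the root test, |a_n|^(1/n) = 1/n → 0.
Since the n-th root of |a_n| tends to 0, the series converges for all real w; R = ∞.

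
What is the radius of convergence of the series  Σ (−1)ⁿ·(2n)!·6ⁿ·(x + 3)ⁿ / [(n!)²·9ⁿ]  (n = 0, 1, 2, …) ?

R = 3/8

Apply the ratio test: |a_{n+1}| / |a_n| = (2n+1)·(2n+2)/(n+1)² · 6/9, which tends to 8/3 as n → ∞.
Hence the series converges for |x + 3| < 1/(8/3) = 3/8, so the radius of convergence is 3/8.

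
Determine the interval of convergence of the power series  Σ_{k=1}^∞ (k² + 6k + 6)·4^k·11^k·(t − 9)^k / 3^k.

(393/44, 399/44)

By the ratio test, |a_{k+1}/a_k| = [((k+1)² + 6(k+1) + 6)/(k² + 6k + 6)] · 4·11/3 → 44/3.
Thus R = 1/(44/3) = 3/44.
When t = 399/44, the terms do not tend to 0, so the series diverges.
At t = 393/44: the terms do not tend to 0, so the series diverges.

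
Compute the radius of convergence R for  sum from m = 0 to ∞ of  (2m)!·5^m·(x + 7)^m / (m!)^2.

R = 1/20

By the ratio test, |a_{m+1}/a_m| = (2m+1)·(2m+2)/(m+1)² · 5 → 20.
Thus R = 1/(20) = 1/20.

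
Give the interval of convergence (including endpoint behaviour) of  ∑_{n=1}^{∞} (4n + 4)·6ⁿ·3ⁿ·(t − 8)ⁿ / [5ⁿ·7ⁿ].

(109/18, 179/18)

The ratio of consecutive coefficients is [(4(n+1) + 4)/(4n + 4)] · 6·3/(5·7) → 18/35.
Convergence for |t − 8| · 18/35 < 1, i.e. |t − 8| < 35/18. So R = 35/18.
Endpoint t = 179/18: the terms have absolute value of order n, which does not tend to 0, so the series diverges by the divergence test.
Endpoint t = 109/18: the terms do not tend to 0, so the series diverges.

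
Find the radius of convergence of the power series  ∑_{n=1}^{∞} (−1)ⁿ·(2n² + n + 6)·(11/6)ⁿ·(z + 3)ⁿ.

The ratio of consecutive coefficients is [(2(n+1)² + (n+1) + 6)/(2n² + n + 6)] · 11/6 → 11/6.
Thus R = 1/(11/6) = 6/11.

R = 6/11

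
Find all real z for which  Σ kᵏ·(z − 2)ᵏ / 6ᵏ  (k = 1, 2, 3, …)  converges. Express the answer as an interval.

By the Cauchy root test, |a_k|^(1/k) = k/6 → ∞.
Since the k-th root of |a_k| is unbounded, the series converges only at z = 2; R = 0.

{2}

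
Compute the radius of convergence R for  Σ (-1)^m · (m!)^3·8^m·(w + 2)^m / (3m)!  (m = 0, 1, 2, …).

By the ratio test, |a_{m+1}/a_m| = (m+1)³/[(3m+1)·(3m+2)·(3m+3)] · 8 → 8/27.
Convergence for |w + 2| · 8/27 < 1, i.e. |w + 2| < 27/8. So R = 27/8.

R = 27/8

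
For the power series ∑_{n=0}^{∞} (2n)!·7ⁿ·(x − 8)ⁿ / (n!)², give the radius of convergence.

Apply the ratio test: |a_{n+1}| / |a_n| = (2n+1)·(2n+2)/(n+1)² · 7, which tends to 28 as n → ∞.
Convergence for |x − 8| · 28 < 1, i.e. |x − 8| < 1/28. So R = 1/28.

R = 1/28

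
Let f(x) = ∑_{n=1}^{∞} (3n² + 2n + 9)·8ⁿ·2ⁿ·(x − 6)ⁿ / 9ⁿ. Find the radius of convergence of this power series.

The ratio of consecutive coefficients is [(3(n+1)² + 2(n+1) + 9)/(3n² + 2n + 9)] · 8·2/9 → 16/9.
The series converges when 16/9 · |x − 6| < 1, giving R = 9/16.

R = 9/16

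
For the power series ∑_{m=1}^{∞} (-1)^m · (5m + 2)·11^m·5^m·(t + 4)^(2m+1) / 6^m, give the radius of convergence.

Apply the ratio test: |a_{m+1}| / |a_m| = [(5(m+1) + 2)/(5m + 2)] · 11·5/6, which tends to 55/6 as m → ∞.
Writing y = (t + 4)², the series in y has radius 6/55, so |t + 4| < √(6/55) and R = √330/55.

R = √330/55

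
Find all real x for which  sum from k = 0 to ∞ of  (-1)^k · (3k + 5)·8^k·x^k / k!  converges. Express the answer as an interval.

(−∞, ∞)

By the ratio test, |a_{k+1}/a_k| = (3(k+1) + 5)/(3k + 5) · 8 · 1/(k+1) → 0.
The limit is 0, so the series converges for all x; R = ∞.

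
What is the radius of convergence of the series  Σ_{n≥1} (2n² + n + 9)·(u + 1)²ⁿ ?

R = 1

By the ratio test, |a_{n+1}/a_n| = (2(n+1)² + (n+1) + 9)/(2n² + n + 9) → 1.
Since the exponent of (u + 1) increases by 2 each term, convergence requires |u + 1|² < 1, hence R = 1.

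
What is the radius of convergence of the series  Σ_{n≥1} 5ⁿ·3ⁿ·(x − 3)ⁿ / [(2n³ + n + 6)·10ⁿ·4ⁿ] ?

The ratio of consecutive coefficients is [(2n³ + n + 6)/(2(n+1)³ + (n+1) + 6)] · 5·3/(10·4) → 3/8.
Thus R = 1/(3/8) = 8/3.

R = 8/3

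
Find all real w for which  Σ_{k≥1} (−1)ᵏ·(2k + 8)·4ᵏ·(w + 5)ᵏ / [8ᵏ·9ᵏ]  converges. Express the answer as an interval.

(-23, 13)

The ratio of consecutive coefficients is [(2(k+1) + 8)/(2k + 8)] · 4/(8·9) → 1/18.
Convergence for |w + 5| · 1/18 < 1, i.e. |w + 5| < 18. So R = 18.
When w = 13, the terms do not tend to 0, so the series diverges.
Endpoint w = -23: the k-th term does not approach 0; divergence by the term test.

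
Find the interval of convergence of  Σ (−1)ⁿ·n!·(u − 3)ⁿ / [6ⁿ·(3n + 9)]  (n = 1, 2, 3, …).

By the ratio test, |a_{n+1}/a_n| = (n+1) · 1/6 · (3n + 9)/(3(n+1) + 9) → ∞.
The ratio grows without bound, so the series diverges whenever (u − 3) ≠ 0; it converges only at u = 3. R = 0.

{3}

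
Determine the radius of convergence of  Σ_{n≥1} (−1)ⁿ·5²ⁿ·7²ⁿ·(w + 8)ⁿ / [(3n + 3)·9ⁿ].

R = 9/1225

Ratio test: |a_{n+1}/a_n| = [(3n + 3)/(3(n+1) + 3)] · 25·49/9 → 1225/9 as n → ∞.
Convergence for |w + 8| · 1225/9 < 1, i.e. |w + 8| < 9/1225. So R = 9/1225.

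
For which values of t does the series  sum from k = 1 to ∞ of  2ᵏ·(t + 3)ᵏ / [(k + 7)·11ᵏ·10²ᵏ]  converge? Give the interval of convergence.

[-553, 547)

Apply the ratio test: |a_{k+1}| / |a_k| = [(k + 7)/((k+1) + 7)] · 2/(11·100), which tends to 1/550 as k → ∞.
Thus R = 1/(1/550) = 550.
Endpoint t = 547: the terms behave like c/k; limit comparison with the harmonic series gives divergence.
When t = -553, convergence follows from the alternating series test (terms decrease monotonically to 0).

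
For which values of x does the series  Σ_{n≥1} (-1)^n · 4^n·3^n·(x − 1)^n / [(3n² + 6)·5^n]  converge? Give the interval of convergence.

The ratio of consecutive coefficients is [(3n² + 6)/(3(n+1)² + 6)] · 4·3/5 → 12/5.
Hence the series converges for |x − 1| < 1/(12/5) = 5/12, so the radius of convergence is 5/12.
When x = 17/12, absolute convergence follows by limit comparison with Σ 1/n².
Check x = 7/12: absolute convergence follows by limit comparison with Σ 1/n².

[7/12, 17/12]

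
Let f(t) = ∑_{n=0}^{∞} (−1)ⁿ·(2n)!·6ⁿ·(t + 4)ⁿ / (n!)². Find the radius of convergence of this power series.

By the ratio test, |a_{n+1}/a_n| = (2n+1)·(2n+2)/(n+1)² · 6 → 24.
The series converges when 24 · |t + 4| < 1, giving R = 1/24.

R = 1/24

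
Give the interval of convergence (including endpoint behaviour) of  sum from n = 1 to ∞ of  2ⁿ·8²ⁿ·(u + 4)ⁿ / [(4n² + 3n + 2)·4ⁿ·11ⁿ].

[-139/32, -117/32]

By the ratio test, |a_{n+1}/a_n| = [(4n² + 3n + 2)/(4(n+1)² + 3(n+1) + 2)] · 2·64/(4·11) → 32/11.
Thus R = 1/(32/11) = 11/32.
Endpoint u = -117/32: the terms are on the order of 1/n², so the series converges absolutely by comparison with the p-series (p = 2 > 1).
Check u = -139/32: the series is dominated by a constant times Σ 1/n², which converges (p = 2 > 1).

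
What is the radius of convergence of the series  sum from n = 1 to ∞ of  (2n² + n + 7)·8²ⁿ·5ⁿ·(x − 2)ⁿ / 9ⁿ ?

R = 9/320

The ratio of consecutive coefficients is [(2(n+1)² + (n+1) + 7)/(2n² + n + 7)] · 64·5/9 → 320/9.
Hence the series converges for |x − 2| < 1/(320/9) = 9/320, so the radius of convergence is 9/320.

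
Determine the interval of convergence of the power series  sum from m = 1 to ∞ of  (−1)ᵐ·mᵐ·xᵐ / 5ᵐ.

Applying the root test, |a_m|^(1/m) = m/5 → ∞.
Since the m-th root of |a_m| is unbounded, the series converges only at x = 0; R = 0.

{0}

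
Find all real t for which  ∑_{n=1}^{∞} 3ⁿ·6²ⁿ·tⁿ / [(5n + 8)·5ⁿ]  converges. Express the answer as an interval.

Ratio test: |a_{n+1}/a_n| = [(5n + 8)/(5(n+1) + 8)] · 3·36/5 → 108/5 as n → ∞.
Convergence for |t| · 108/5 < 1, i.e. |t| < 5/108. So R = 5/108.
At t = 5/108: the terms are asymptotic to a nonzero constant times 1/n, so the series diverges by limit comparison with Σ 1/n.
Check t = -5/108: convergence follows from the alternating series test (terms decrease monotonically to 0).

[-5/108, 5/108)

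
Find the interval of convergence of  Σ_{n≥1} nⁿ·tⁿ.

Root test: |a_n|^(1/n) = n → ∞.
The root grows without bound, so R = 0 (convergence only at t = 0).

{0}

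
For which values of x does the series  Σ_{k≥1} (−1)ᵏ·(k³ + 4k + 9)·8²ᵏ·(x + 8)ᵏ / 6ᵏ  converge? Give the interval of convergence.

(-259/32, -253/32)

Ratio test: |a_{k+1}/a_k| = [((k+1)³ + 4(k+1) + 9)/(k³ + 4k + 9)] · 64/6 → 32/3 as k → ∞.
Convergence for |x + 8| · 32/3 < 1, i.e. |x + 8| < 3/32. So R = 3/32.
At x = -253/32: the terms do not tend to 0, so the series diverges.
Endpoint x = -259/32: the terms have absolute value of order k³, which does not tend to 0, so the series diverges by the divergence test.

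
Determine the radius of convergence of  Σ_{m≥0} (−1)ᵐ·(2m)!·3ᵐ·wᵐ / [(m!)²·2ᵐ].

R = 1/6

Apply the ratio test: |a_{m+1}| / |a_m| = (2m+1)·(2m+2)/(m+1)² · 3/2, which tends to 6 as m → ∞.
Thus R = 1/(6) = 1/6.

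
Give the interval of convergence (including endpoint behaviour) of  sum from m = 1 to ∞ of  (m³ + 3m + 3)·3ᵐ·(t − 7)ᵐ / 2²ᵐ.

(17/3, 25/3)

Apply the ratio test: |a_{m+1}| / |a_m| = [((m+1)³ + 3(m+1) + 3)/(m³ + 3m + 3)] · 3/4, which tends to 3/4 as m → ∞.
The series converges when 3/4 · |t − 7| < 1, giving R = 4/3.
When t = 25/3, the terms have absolute value of order m³, which does not tend to 0, so the series diverges by the divergence test.
At t = 17/3: the m-th term does not approach 0; divergence by the term test.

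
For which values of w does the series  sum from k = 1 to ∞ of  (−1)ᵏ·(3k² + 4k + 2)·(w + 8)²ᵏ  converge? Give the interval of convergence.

(-9, -7)

Apply the ratio test: |a_{k+1}| / |a_k| = (3(k+1)² + 4(k+1) + 2)/(3k² + 4k + 2), which tends to 1 as k → ∞.
Since the exponent of (w + 8) increases by 2 each term, convergence requires |w + 8|² < 1, hence R = 1.
At w = -7: the terms have absolute value of order k², which does not tend to 0, so the series diverges by the divergence test.
Check w = -9: the terms do not tend to 0, so the series diverges.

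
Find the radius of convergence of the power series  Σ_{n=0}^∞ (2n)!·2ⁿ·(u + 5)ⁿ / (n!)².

R = 1/8

The ratio of consecutive coefficients is (2n+1)·(2n+2)/(n+1)² · 2 → 8.
Hence the series converges for |u + 5| < 1/(8) = 1/8, so the radius of convergence is 1/8.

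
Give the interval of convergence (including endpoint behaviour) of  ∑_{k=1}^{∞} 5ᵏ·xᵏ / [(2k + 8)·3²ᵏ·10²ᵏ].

[-180, 180)

Apply the ratio test: |a_{k+1}| / |a_k| = [(2k + 8)/(2(k+1) + 8)] · 5/(9·100), which tends to 1/180 as k → ∞.
Thus R = 1/(1/180) = 180.
Endpoint x = 180: comparison with the harmonic series Σ 1/k shows the series diverges.
Endpoint x = -180: convergence follows from the alternating series test (terms decrease monotonically to 0).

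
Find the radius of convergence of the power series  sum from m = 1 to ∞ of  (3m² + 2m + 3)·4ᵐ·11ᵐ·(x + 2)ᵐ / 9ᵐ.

The ratio of consecutive coefficients is [(3(m+1)² + 2(m+1) + 3)/(3m² + 2m + 3)] · 4·11/9 → 44/9.
Convergence for |x + 2| · 44/9 < 1, i.e. |x + 2| < 9/44. So R = 9/44.

R = 9/44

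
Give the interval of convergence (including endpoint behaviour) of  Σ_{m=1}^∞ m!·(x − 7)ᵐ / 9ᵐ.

By the ratio test, |a_{m+1}/a_m| = (m+1) · 1/9 → ∞.
The terms grow without bound for any (x − 7) ≠ 0, so R = 0 (convergence only at x = 7).

{7}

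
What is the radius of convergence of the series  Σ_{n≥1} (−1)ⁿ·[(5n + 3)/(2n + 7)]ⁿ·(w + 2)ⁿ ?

By the Cauchy root test, |a_n|^(1/n) = (5n + 3)/(2n + 7) → 5/2.
The series converges when 5/2 · |w + 2| < 1, giving R = 2/5.

R = 2/5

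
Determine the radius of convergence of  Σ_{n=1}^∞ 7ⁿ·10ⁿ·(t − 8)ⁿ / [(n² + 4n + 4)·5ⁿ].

Apply the ratio test: |a_{n+1}| / |a_n| = [(n² + 4n + 4)/((n+1)² + 4(n+1) + 4)] · 7·10/5, which tends to 14 as n → ∞.
Convergence for |t − 8| · 14 < 1, i.e. |t − 8| < 1/14. So R = 1/14.

R = 1/14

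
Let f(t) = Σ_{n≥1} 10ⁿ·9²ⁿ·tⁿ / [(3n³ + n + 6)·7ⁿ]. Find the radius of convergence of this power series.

The ratio of consecutive coefficients is [(3n³ + n + 6)/(3(n+1)³ + (n+1) + 6)] · 10·81/7 → 810/7.
The series converges when 810/7 · |t| < 1, giving R = 7/810.

R = 7/810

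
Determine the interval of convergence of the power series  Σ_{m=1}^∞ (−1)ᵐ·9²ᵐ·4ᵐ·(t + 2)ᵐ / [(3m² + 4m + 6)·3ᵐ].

Ratio test: |a_{m+1}/a_m| = [(3m² + 4m + 6)/(3(m+1)² + 4(m+1) + 6)] · 81·4/3 → 108 as m → ∞.
Hence the series converges for |t + 2| < 1/(108) = 1/108, so the radius of convergence is 1/108.
Endpoint t = -215/108: the series is dominated by a constant times Σ 1/m², which converges (p = 2 > 1).
When t = -217/108, the series is dominated by a constant times Σ 1/m², which converges (p = 2 > 1).

[-217/108, -215/108]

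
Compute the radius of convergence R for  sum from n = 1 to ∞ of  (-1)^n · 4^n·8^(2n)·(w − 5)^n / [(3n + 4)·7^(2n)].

By the ratio test, |a_{n+1}/a_n| = [(3n + 4)/(3(n+1) + 4)] · 4·64/49 → 256/49.
Thus R = 1/(256/49) = 49/256.

R = 49/256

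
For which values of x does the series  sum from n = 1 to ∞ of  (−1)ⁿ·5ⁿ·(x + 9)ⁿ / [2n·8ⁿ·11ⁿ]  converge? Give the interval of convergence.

(-133/5, 43/5]

Apply the ratio test: |a_{n+1}| / |a_n| = [2n/2(n+1)] · 5/(8·11), which tends to 5/88 as n → ∞.
Convergence for |x + 9| · 5/88 < 1, i.e. |x + 9| < 88/5. So R = 88/5.
Check x = 43/5: an alternating series whose terms decrease to 0 in absolute value, so it converges by the Leibniz criterion.
Check x = -133/5: comparison with the harmonic series Σ 1/n shows the series diverges.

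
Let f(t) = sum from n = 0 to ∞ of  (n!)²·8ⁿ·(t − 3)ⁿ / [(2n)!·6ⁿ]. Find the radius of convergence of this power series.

R = 3

Apply the ratio test: |a_{n+1}| / |a_n| = (n+1)²/[(2n+1)·(2n+2)] · 8/6, which tends to 1/3 as n → ∞.
Convergence for |t − 3| · 1/3 < 1, i.e. |t − 3| < 3. So R = 3.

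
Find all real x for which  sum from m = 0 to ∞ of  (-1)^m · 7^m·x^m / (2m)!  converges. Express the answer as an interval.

(−∞, ∞)

Ratio test: |a_{m+1}/a_m| = 7 · 1/[(2m+1)·(2m+2)] → 0 as m → ∞.
The limit is 0, so the series converges for all x; R = ∞.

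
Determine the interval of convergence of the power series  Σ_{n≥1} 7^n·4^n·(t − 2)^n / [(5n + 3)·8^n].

[12/7, 16/7)

Ratio test: |a_{n+1}/a_n| = [(5n + 3)/(5(n+1) + 3)] · 7·4/8 → 7/2 as n → ∞.
Thus R = 1/(7/2) = 2/7.
When t = 16/7, the terms behave like c/n; limit comparison with the harmonic series gives divergence.
At t = 12/7: the terms alternate in sign and decrease monotonically to 0 in absolute value (size ~ c/n), so the alternating series test gives convergence.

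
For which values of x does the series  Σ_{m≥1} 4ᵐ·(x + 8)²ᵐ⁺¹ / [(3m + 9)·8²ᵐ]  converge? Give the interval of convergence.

The ratio of consecutive coefficients is [(3m + 9)/(3(m+1) + 9)] · 4/64 → 1/16.
Since the exponent of (x + 8) increases by 2 each term, convergence requires |x + 8|² < 16, hence R = 4.
Check x = -4: comparison with the harmonic series Σ 1/m shows the series diverges.
Endpoint x = -12: the terms are asymptotic to a nonzero constant times 1/m, so the series diverges by limit comparison with Σ 1/m.

(-12, -4)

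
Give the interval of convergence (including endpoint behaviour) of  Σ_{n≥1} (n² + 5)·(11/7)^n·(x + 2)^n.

(-29/11, -15/11)

Apply the ratio test: |a_{n+1}| / |a_n| = [((n+1)² + 5)/(n² + 5)] · 11/7, which tends to 11/7 as n → ∞.
Hence the series converges for |x + 2| < 1/(11/7) = 7/11, so the radius of convergence is 7/11.
Check x = -15/11: the terms have absolute value of order n², which does not tend to 0, so the series diverges by the divergence test.
When x = -29/11, the terms have absolute value of order n², which does not tend to 0, so the series diverges by the divergence test.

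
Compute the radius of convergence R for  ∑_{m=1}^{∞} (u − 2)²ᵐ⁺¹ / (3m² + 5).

Ratio test: |a_{m+1}/a_m| = (3m² + 5)/(3(m+1)² + 5) → 1 as m → ∞.
Successive powers of (u − 2) differ by 2, so the series converges when |u − 2|² · 1 < 1, i.e. |u − 2| < √(1) = 1. So R = 1.

R = 1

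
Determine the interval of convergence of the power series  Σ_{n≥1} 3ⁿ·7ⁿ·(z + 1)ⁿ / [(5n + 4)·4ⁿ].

Apply the ratio test: |a_{n+1}| / |a_n| = [(5n + 4)/(5(n+1) + 4)] · 3·7/4, which tends to 21/4 as n → ∞.
Thus R = 1/(21/4) = 4/21.
When z = -17/21, the terms behave like c/n; limit comparison with the harmonic series gives divergence.
Check z = -25/21: the terms alternate in sign and decrease monotonically to 0 in absolute value (size ~ c/n), so the alternating series test gives convergence.

[-25/21, -17/21)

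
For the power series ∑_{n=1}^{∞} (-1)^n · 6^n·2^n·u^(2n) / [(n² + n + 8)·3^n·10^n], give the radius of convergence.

Apply the ratio test: |a_{n+1}| / |a_n| = [(n² + n + 8)/((n+1)² + (n+1) + 8)] · 6·2/(3·10), which tends to 2/5 as n → ∞.
Successive powers of u differ by 2, so the series converges when |u|² · 2/5 < 1, i.e. |u| < √(5/2). So R = √10/2.

R = √10/2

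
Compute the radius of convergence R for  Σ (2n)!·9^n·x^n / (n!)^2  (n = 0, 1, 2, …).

R = 1/36

Ratio test: |a_{n+1}/a_n| = (2n+1)·(2n+2)/(n+1)² · 9 → 36 as n → ∞.
Convergence for |x| · 36 < 1, i.e. |x| < 1/36. So R = 1/36.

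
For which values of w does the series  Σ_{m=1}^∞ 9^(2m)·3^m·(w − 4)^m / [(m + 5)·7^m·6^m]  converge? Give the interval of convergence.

[310/81, 338/81)

Apply the ratio test: |a_{m+1}| / |a_m| = [(m + 5)/((m+1) + 5)] · 81·3/(7·6), which tends to 81/14 as m → ∞.
The series converges when 81/14 · |w − 4| < 1, giving R = 14/81.
Endpoint w = 338/81: the terms are asymptotic to a nonzero constant times 1/m, so the series diverges by limit comparison with Σ 1/m.
When w = 310/81, the terms alternate in sign and decrease monotonically to 0 in absolute value (size ~ c/m), so the alternating series test gives convergence.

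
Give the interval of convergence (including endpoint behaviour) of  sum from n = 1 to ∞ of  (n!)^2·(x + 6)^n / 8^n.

By the ratio test, |a_{n+1}/a_n| = (n+1)² · 1/8 → ∞.
The terms grow without bound for any (x + 6) ≠ 0, so R = 0 (convergence only at x = -6).

{-6}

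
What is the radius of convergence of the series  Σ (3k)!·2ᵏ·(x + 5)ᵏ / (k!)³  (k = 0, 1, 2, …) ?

By the ratio test, |a_{k+1}/a_k| = (3k+1)·(3k+2)·(3k+3)/(k+1)³ · 2 → 54.
Thus R = 1/(54) = 1/54.

R = 1/54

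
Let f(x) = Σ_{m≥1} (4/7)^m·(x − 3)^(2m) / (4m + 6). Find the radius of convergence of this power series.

R = √7/2

Ratio test: |a_{m+1}/a_m| = [(4m + 6)/(4(m+1) + 6)] · 4/7 → 4/7 as m → ∞.
Successive powers of (x − 3) differ by 2, so the series converges when |x − 3|² · 4/7 < 1, i.e. |x − 3| < √(7/4). So R = √7/2.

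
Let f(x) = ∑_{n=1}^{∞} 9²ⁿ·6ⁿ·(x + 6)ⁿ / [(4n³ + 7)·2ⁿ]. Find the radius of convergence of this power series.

Ratio test: |a_{n+1}/a_n| = [(4n³ + 7)/(4(n+1)³ + 7)] · 81·6/2 → 243 as n → ∞.
Thus R = 1/(243) = 1/243.

R = 1/243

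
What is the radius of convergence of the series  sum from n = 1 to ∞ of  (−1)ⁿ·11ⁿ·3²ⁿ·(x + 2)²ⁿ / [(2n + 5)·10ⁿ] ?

R = √110/33

By the ratio test, |a_{n+1}/a_n| = [(2n + 5)/(2(n+1) + 5)] · 11·9/10 → 99/10.
Since the exponent of (x + 2) increases by 2 each term, convergence requires |x + 2|² < 10/99, hence R = √110/33.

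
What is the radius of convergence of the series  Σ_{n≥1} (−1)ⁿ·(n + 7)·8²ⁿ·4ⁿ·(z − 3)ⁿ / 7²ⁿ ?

R = 49/256

By the ratio test, |a_{n+1}/a_n| = [((n+1) + 7)/(n + 7)] · 64·4/49 → 256/49.
Thus R = 1/(256/49) = 49/256.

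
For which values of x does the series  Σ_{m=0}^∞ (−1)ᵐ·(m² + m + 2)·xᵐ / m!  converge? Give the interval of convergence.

(−∞, ∞)

Apply the ratio test: |a_{m+1}| / |a_m| = ((m+1)² + (m+1) + 2)/(m² + m + 2) · 1/(m+1), which tends to 0 as m → ∞.
The ratio tends to 0 regardless of x, hence R = ∞.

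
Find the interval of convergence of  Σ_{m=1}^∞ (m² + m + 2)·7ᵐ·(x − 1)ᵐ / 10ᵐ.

(-3/7, 17/7)

By the ratio test, |a_{m+1}/a_m| = [((m+1)² + (m+1) + 2)/(m² + m + 2)] · 7/10 → 7/10.
Convergence for |x − 1| · 7/10 < 1, i.e. |x − 1| < 10/7. So R = 10/7.
When x = 17/7, the terms have absolute value of order m², which does not tend to 0, so the series diverges by the divergence test.
At x = -3/7: the terms do not tend to 0, so the series diverges.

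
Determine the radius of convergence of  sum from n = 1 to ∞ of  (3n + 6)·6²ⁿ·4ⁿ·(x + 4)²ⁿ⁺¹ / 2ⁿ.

By the ratio test, |a_{n+1}/a_n| = [(3(n+1) + 6)/(3n + 6)] · 36·4/2 → 72.
Since the exponent of (x + 4) increases by 2 each term, convergence requires |x + 4|² < 1/72, hence R = √2/12.

R = √2/12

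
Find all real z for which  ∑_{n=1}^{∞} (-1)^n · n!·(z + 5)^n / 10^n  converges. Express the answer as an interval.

{-5}

Ratio test: |a_{n+1}/a_n| = (n+1) · 1/10 → ∞ as n → ∞.
The ratio grows without bound, so the series diverges whenever (z + 5) ≠ 0; it converges only at z = -5. R = 0.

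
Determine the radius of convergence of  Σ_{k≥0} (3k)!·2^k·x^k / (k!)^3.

R = 1/54

Ratio test: |a_{k+1}/a_k| = (3k+1)·(3k+2)·(3k+3)/(k+1)³ · 2 → 54 as k → ∞.
Convergence for |x| · 54 < 1, i.e. |x| < 1/54. So R = 1/54.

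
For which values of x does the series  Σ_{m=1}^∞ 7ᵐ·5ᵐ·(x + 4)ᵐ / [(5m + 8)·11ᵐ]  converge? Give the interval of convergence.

By the ratio test, |a_{m+1}/a_m| = [(5m + 8)/(5(m+1) + 8)] · 7·5/11 → 35/11.
Hence the series converges for |x + 4| < 1/(35/11) = 11/35, so the radius of convergence is 11/35.
When x = -129/35, the terms behave like c/m; limit comparison with the harmonic series gives divergence.
Check x = -151/35: convergence follows from the alternating series test (terms decrease monotonically to 0).

[-151/35, -129/35)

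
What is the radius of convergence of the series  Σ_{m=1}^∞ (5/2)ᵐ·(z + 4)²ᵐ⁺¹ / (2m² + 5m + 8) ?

R = √10/5

By the ratio test, |a_{m+1}/a_m| = [(2m² + 5m + 8)/(2(m+1)² + 5(m+1) + 8)] · 5/2 → 5/2.
Since the exponent of (z + 4) increases by 2 each term, convergence requires |z + 4|² < 2/5, hence R = √10/5.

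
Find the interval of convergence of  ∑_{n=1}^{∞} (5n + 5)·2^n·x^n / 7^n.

(-7/2, 7/2)

Apply the ratio test: |a_{n+1}| / |a_n| = [(5(n+1) + 5)/(5n + 5)] · 2/7, which tends to 2/7 as n → ∞.
Thus R = 1/(2/7) = 7/2.
When x = 7/2, the terms have absolute value of order n, which does not tend to 0, so the series diverges by the divergence test.
At x = -7/2: the terms do not tend to 0, so the series diverges.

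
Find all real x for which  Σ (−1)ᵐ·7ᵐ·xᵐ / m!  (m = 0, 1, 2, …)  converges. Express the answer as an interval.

(−∞, ∞)

By the ratio test, |a_{m+1}/a_m| = 7 · 1/(m+1) → 0.
Since the limit is 0 < 1 for every x, the series converges on all of ℝ and R = ∞.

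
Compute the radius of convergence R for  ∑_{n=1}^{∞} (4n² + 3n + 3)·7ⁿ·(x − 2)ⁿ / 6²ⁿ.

R = 36/7

The ratio of consecutive coefficients is [(4(n+1)² + 3(n+1) + 3)/(4n² + 3n + 3)] · 7/36 → 7/36.
Hence the series converges for |x − 2| < 1/(7/36) = 36/7, so the radius of convergence is 36/7.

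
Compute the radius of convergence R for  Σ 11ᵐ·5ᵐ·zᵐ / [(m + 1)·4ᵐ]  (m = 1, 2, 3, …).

Ratio test: |a_{m+1}/a_m| = [(m + 1)/((m+1) + 1)] · 11·5/4 → 55/4 as m → ∞.
Convergence for |z| · 55/4 < 1, i.e. |z| < 4/55. So R = 4/55.

R = 4/55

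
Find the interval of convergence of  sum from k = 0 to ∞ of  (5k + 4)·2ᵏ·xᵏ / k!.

By the ratio test, |a_{k+1}/a_k| = (5(k+1) + 4)/(5k + 4) · 2 · 1/(k+1) → 0.
Since the limit is 0 < 1 for every x, the series converges on all of ℝ and R = ∞.

(−∞, ∞)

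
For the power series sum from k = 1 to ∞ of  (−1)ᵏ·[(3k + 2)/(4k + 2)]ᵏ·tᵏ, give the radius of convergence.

R = 4/3

By the Cauchy root test, |a_k|^(1/k) = (3k + 2)/(4k + 2) → 3/4.
Thus R = 1/(3/4) = 4/3.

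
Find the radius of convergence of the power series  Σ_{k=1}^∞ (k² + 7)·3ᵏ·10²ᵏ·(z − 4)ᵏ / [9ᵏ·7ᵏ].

By the ratio test, |a_{k+1}/a_k| = [((k+1)² + 7)/(k² + 7)] · 3·100/(9·7) → 100/21.
Thus R = 1/(100/21) = 21/100.

R = 21/100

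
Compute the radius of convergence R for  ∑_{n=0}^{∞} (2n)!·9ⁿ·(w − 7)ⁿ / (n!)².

R = 1/36

By the ratio test, |a_{n+1}/a_n| = (2n+1)·(2n+2)/(n+1)² · 9 → 36.
Hence the series converges for |w − 7| < 1/(36) = 1/36, so the radius of convergence is 1/36.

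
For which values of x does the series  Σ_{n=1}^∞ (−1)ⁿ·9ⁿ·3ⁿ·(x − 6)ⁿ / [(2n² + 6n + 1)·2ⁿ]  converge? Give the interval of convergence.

[160/27, 164/27]

The ratio of consecutive coefficients is [(2n² + 6n + 1)/(2(n+1)² + 6(n+1) + 1)] · 9·3/2 → 27/2.
Thus R = 1/(27/2) = 2/27.
At x = 164/27: absolute convergence follows by limit comparison with Σ 1/n².
Check x = 160/27: the series is dominated by a constant times Σ 1/n², which converges (p = 2 > 1).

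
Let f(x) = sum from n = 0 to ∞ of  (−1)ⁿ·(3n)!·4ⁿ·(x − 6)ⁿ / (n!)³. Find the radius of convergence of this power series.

R = 1/108

Apply the ratio test: |a_{n+1}| / |a_n| = (3n+1)·(3n+2)·(3n+3)/(n+1)³ · 4, which tends to 108 as n → ∞.
The series converges when 108 · |x − 6| < 1, giving R = 1/108.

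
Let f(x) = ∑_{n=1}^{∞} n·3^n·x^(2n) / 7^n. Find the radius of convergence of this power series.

Apply the ratio test: |a_{n+1}| / |a_n| = [(n+1)/n] · 3/7, which tends to 3/7 as n → ∞.
Since the exponent of x increases by 2 each term, convergence requires |x|² < 7/3, hence R = √21/3.

R = √21/3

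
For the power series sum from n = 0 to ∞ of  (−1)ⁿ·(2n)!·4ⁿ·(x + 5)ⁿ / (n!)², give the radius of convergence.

R = 1/16

Apply the ratio test: |a_{n+1}| / |a_n| = (2n+1)·(2n+2)/(n+1)² · 4, which tends to 16 as n → ∞.
Convergence for |x + 5| · 16 < 1, i.e. |x + 5| < 1/16. So R = 1/16.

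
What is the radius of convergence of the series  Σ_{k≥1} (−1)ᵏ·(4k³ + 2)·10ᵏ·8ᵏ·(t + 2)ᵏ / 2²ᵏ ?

By the ratio test, |a_{k+1}/a_k| = [(4(k+1)³ + 2)/(4k³ + 2)] · 10·8/4 → 20.
Hence the series converges for |t + 2| < 1/(20) = 1/20, so the radius of convergence is 1/20.

R = 1/20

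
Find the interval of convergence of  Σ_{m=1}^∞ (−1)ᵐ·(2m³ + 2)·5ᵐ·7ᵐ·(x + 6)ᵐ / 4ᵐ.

Ratio test: |a_{m+1}/a_m| = [(2(m+1)³ + 2)/(2m³ + 2)] · 5·7/4 → 35/4 as m → ∞.
Thus R = 1/(35/4) = 4/35.
When x = -206/35, the terms have absolute value of order m³, which does not tend to 0, so the series diverges by the divergence test.
At x = -214/35: the m-th term does not approach 0; divergence by the term test.

(-214/35, -206/35)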